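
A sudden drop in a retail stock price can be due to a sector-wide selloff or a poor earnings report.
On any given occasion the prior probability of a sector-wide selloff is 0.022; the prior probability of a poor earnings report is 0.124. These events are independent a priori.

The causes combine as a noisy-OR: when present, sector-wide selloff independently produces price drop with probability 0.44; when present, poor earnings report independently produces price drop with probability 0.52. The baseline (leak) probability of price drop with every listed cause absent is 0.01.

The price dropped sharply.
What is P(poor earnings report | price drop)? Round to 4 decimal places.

Under noisy-OR, P(price drop | causes) = 1 − (1−0.01)·∏(1−qᵢ) over the active causes.
P(price drop) = 0.01×0.978×0.876 + 0.5248×0.978×0.124 + 0.4456×0.022×0.876 + 0.733888×0.022×0.124 = 0.008567 + 0.063644 + 0.008588 + 0.002002 = 0.082801
Of this, 0.065646 comes from 0.063644 + 0.002002 (the poor earnings report=true cases).
P(poor earnings report | price drop) = 0.065646 / 0.082801 ≈ 0.7928

P(poor earnings report | price drop) ≈ 0.7928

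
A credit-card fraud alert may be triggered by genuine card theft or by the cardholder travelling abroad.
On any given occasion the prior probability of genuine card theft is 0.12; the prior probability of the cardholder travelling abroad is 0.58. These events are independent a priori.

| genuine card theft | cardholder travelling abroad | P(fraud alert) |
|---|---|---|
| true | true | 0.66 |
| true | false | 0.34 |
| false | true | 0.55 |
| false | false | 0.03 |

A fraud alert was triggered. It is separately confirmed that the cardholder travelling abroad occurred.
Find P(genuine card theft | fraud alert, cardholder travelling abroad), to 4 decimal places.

P(fraud alert | cardholder travelling abroad) = 0.55*0.88 + 0.66*0.12 = 0.484000 + 0.079200 = 0.563200
Restricting to configurations with genuine card theft present: 0.66*0.12 = 0.079200.
So P(genuine card theft | fraud alert, cardholder travelling abroad) = 0.079200/0.563200 ≈ 0.1406.

P(genuine card theft | fraud alert, cardholder travelling abroad) ≈ 0.1406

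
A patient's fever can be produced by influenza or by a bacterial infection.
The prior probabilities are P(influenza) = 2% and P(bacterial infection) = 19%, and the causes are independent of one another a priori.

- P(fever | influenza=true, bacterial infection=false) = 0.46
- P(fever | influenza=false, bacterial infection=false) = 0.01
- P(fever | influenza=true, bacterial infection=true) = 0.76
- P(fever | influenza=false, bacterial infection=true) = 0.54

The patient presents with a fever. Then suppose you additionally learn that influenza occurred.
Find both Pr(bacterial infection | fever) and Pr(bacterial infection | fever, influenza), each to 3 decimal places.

By total probability over the 4 (influenza, bacterial infection) configurations:
  P(fever) = 0.01·0.98·0.81 + 0.54·0.98·0.19 + 0.46·0.02·0.81 + 0.76·0.02·0.19
        = 0.007938 + 0.100548 + 0.007452 + 0.002888 = 0.118826
The terms with bacterial infection present sum to 0.103436, so
  P(bacterial infection | fever) = 0.103436 / 0.118826 ≈ 0.870

With the extra evidence:
Weight on bacterial infection=true, given the evidence: 0.76*0.19 = 0.144400
Denominator P(fever | influenza): 0.46*0.81 + 0.76*0.19 = 0.517000
P(bacterial infection | fever, influenza) = 0.144400/0.517000 ≈ 0.279
This is intercausal reasoning (explaining away): once influenza accounts for the fever, bacterial infection becomes less likely.

Pr(bacterial infection | fever) ≈ 0.870; Pr(bacterial infection | fever, influenza) ≈ 0.279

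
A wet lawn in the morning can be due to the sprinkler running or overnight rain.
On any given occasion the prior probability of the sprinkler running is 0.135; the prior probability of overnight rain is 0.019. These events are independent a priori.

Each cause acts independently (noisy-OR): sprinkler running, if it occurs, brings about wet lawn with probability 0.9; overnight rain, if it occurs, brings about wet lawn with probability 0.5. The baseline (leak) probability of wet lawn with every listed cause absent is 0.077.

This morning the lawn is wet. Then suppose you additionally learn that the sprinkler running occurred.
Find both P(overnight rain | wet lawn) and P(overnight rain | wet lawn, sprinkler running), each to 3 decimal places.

P(overnight rain | wet lawn) ≈ 0.057; P(overnight rain | wet lawn, sprinkler running) ≈ 0.020

Under noisy-OR, P(wet lawn | causes) = 1 − (1−0.077)·∏(1−qᵢ) over the active causes.
P(wet lawn) = 0.077×0.865×0.981 + 0.5385×0.865×0.019 + 0.9077×0.135×0.981 + 0.95385×0.135×0.019 = 0.065340 + 0.008850 + 0.120211 + 0.002447 = 0.196848
Of this, 0.011297 comes from 0.008850 + 0.002447 (the overnight rain=true cases).
P(overnight rain | wet lawn) = 0.011297 / 0.196848 ≈ 0.057

With the extra evidence:
P(wet lawn | sprinkler running) = 0.9077·0.981 + 0.95385·0.019 = 0.890454 + 0.018123 = 0.908577
The overnight rain-present share is 0.95385·0.019 = 0.018123.
Hence the posterior is 0.018123/0.908577 ≈ 0.020.
This is intercausal reasoning (explaining away): once sprinkler running accounts for the wet lawn, overnight rain becomes less likely.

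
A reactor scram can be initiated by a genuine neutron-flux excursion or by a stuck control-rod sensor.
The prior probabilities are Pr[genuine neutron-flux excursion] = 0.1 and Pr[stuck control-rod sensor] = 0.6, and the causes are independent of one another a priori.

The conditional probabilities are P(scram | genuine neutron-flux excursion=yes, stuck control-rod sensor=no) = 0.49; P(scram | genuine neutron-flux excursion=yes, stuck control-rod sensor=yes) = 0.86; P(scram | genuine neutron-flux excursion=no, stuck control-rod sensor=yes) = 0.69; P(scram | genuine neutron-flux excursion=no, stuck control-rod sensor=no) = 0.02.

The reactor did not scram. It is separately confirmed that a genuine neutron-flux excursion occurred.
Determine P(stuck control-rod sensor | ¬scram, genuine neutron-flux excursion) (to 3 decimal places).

P(stuck control-rod sensor | ¬scram, genuine neutron-flux excursion) ≈ 0.292

Sum P(¬scram|·) weighted by the priors over both values of stuck control-rod sensor:
  P(¬scram | genuine neutron-flux excursion) = 0.51·0.4 + 0.14·0.6
        = 0.204000 + 0.084000 = 0.288000
The terms with stuck control-rod sensor present sum to 0.084000, so
  P(stuck control-rod sensor | ¬scram, genuine neutron-flux excursion) = 0.084000 / 0.288000 ≈ 0.292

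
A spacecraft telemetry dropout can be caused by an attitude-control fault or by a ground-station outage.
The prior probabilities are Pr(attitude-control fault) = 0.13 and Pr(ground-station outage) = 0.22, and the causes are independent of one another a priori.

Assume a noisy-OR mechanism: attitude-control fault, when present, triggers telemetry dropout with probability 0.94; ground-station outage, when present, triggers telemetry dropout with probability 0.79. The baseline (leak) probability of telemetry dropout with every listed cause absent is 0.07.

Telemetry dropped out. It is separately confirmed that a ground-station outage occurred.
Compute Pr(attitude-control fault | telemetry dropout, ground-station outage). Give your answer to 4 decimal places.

Under noisy-OR, P(telemetry dropout | causes) = 1 − (1−0.07)·∏(1−qᵢ) over the active causes.
Enumerate both values of attitude-control fault and weight by the priors:
  P(telemetry dropout | ground-station outage) = 0.8047·0.87 + 0.988282·0.13
        = 0.700089 + 0.128477 = 0.828566
Keeping only the attitude-control fault-present terms gives 0.128477, so
  P(attitude-control fault | telemetry dropout, ground-station outage) = 0.128477 / 0.828566 ≈ 0.1551

Pr(attitude-control fault | telemetry dropout, ground-station outage) ≈ 0.1551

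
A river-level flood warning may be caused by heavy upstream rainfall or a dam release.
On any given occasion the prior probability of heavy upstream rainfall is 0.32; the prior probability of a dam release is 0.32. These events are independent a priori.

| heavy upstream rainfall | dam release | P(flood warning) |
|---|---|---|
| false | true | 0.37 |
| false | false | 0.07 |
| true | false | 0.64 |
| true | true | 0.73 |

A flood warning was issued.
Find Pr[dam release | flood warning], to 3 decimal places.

Sum P(flood warning|·) weighted by the priors over the 4 (heavy upstream rainfall, dam release) configurations:
  P(flood warning) = 0.07×0.68×0.68 + 0.37×0.68×0.32 + 0.64×0.32×0.68 + 0.73×0.32×0.32
        = 0.032368 + 0.080512 + 0.139264 + 0.074752 = 0.326896
Configurations with dam release contribute 0.155264, so
  P(dam release | flood warning) = 0.155264 / 0.326896 ≈ 0.475

Pr[dam release | flood warning] ≈ 0.475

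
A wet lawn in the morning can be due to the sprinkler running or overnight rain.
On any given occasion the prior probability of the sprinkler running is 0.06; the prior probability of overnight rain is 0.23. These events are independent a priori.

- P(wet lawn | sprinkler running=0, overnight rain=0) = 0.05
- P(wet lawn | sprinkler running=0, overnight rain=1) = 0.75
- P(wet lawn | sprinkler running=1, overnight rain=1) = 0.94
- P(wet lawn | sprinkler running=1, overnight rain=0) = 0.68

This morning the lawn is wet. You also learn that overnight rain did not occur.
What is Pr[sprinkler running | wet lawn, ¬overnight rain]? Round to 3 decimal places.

P(wet lawn | ¬overnight rain) = 0.05·0.94 + 0.68·0.06 = 0.047000 + 0.040800 = 0.087800
The sprinkler running-present share is 0.68·0.06 = 0.040800.
So P(sprinkler running | wet lawn, ¬overnight rain) = 0.040800/0.087800 ≈ 0.465.

Pr[sprinkler running | wet lawn, ¬overnight rain] ≈ 0.465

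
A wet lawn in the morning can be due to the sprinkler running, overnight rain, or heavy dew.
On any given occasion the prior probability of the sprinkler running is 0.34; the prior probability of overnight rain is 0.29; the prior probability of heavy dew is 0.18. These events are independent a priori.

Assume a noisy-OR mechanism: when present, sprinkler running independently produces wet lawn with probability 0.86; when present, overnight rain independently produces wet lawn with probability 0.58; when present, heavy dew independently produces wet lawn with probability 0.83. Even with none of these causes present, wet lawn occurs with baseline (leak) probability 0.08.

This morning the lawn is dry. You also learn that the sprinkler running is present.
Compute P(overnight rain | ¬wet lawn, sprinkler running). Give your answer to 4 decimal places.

Under noisy-OR, P(wet lawn | causes) = 1 − (1−0.08)·∏(1−qᵢ) over the active causes.
P(¬wet lawn | sprinkler running) = 0.1288×0.71×0.82 + 0.021896×0.71×0.18 + 0.054096×0.29×0.82 + 0.009196×0.29×0.18 = 0.074987 + 0.002798 + 0.012864 + 0.000480 = 0.091129
Restricting to configurations with overnight rain present: 0.012864 + 0.000480 = 0.013344.
So P(overnight rain | ¬wet lawn, sprinkler running) = 0.013344/0.091129 ≈ 0.1464.

P(overnight rain | ¬wet lawn, sprinkler running) ≈ 0.1464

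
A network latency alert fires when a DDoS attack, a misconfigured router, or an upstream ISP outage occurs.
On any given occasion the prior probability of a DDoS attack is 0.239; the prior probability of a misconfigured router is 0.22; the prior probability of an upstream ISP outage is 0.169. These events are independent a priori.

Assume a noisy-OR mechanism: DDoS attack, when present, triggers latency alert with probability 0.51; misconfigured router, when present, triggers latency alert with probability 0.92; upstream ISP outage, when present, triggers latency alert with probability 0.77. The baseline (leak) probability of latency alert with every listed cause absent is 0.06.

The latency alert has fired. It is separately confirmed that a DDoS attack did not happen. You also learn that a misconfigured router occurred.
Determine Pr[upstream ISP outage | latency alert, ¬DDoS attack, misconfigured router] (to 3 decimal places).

Pr[upstream ISP outage | latency alert, ¬DDoS attack, misconfigured router] ≈ 0.178

Under noisy-OR, P(latency alert | causes) = 1 − (1−0.06)·∏(1−qᵢ) over the active causes.
For the numerator, keep only upstream ISP outage=true terms: 0.982704×0.169 = 0.166077
Denominator P(latency alert | ¬DDoS attack, misconfigured router): 0.9248×0.831 + 0.982704×0.169 = 0.934586
P(upstream ISP outage | latency alert, ¬DDoS attack, misconfigured router) = 0.166077/0.934586 ≈ 0.178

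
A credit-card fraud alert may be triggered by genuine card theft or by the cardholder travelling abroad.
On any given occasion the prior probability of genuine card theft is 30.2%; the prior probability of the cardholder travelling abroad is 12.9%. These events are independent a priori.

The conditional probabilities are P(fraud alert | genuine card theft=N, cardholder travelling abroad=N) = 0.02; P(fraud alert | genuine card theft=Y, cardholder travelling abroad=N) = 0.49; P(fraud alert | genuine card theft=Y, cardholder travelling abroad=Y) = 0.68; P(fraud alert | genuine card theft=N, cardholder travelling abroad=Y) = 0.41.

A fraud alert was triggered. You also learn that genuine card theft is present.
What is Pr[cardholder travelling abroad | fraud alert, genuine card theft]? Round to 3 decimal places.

For the numerator, keep only cardholder travelling abroad=true terms: 0.68·0.129 = 0.087720
Normalizer over all consistent configurations: 0.49·0.871 + 0.68·0.129 = 0.514510
Posterior = 0.087720 / 0.514510 ≈ 0.170

Pr[cardholder travelling abroad | fraud alert, genuine card theft] ≈ 0.170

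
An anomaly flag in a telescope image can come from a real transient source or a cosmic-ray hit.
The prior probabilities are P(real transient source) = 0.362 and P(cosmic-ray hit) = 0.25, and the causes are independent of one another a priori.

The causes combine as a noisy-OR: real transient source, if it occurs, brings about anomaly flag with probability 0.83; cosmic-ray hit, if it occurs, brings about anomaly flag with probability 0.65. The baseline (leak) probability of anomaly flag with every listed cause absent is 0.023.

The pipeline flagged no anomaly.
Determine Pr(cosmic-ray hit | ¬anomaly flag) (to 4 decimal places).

Under noisy-OR, P(anomaly flag | causes) = 1 − (1−0.023)·∏(1−qᵢ) over the active causes.
P(¬anomaly flag) = 0.977×0.638×0.75 + 0.34195×0.638×0.25 + 0.16609×0.362×0.75 + 0.058132×0.362×0.25 = 0.467495 + 0.054541 + 0.045093 + 0.005261 = 0.572390
The cosmic-ray hit-present share is 0.054541 + 0.005261 = 0.059802.
P(cosmic-ray hit | ¬anomaly flag) = 0.059802 / 0.572390 ≈ 0.1045

Pr(cosmic-ray hit | ¬anomaly flag) ≈ 0.1045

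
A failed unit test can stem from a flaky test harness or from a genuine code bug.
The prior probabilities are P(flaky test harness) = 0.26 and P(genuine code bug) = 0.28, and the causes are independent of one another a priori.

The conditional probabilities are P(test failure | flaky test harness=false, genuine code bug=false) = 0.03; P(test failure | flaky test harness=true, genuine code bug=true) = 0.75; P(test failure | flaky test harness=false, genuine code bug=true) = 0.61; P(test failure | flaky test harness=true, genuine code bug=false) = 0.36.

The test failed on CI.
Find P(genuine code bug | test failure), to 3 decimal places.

P(genuine code bug | test failure) ≈ 0.685

Numerator (weight on configurations with genuine code bug): 0.126392 + 0.054600 = 0.180992
Normalizer over all consistent configurations: 0.03*0.74*0.72 + 0.61*0.74*0.28 + 0.36*0.26*0.72 + 0.75*0.26*0.28 = 0.264368
Posterior = 0.180992 / 0.264368 ≈ 0.685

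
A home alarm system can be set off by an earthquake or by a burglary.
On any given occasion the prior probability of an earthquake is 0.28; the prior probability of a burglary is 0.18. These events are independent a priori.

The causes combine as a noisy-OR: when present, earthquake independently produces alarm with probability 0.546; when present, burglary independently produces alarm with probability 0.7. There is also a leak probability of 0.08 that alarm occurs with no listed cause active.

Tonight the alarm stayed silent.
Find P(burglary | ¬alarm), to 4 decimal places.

Under noisy-OR, P(alarm | causes) = 1 − (1−0.08)·∏(1−qᵢ) over the active causes.
P(¬alarm) = 0.92×0.72×0.82 + 0.276×0.72×0.18 + 0.41768×0.28×0.82 + 0.125304×0.28×0.18 = 0.543168 + 0.035770 + 0.095899 + 0.006315 = 0.681152
The burglary-present share is 0.035770 + 0.006315 = 0.042085.
So P(burglary | ¬alarm) = 0.042085/0.681152 ≈ 0.0618.

P(burglary | ¬alarm) ≈ 0.0618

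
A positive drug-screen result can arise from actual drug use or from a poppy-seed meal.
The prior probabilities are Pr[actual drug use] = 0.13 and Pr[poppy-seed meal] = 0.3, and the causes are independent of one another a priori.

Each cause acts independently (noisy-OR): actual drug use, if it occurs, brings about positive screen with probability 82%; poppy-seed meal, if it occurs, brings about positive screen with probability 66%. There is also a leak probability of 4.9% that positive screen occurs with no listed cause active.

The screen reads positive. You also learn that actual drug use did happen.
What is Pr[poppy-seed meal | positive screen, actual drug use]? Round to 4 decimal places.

Under noisy-OR, P(positive screen | causes) = 1 − (1−0.049)·∏(1−qᵢ) over the active causes.
P(positive screen | actual drug use) = 0.82882·0.7 + 0.941799·0.3 = 0.580174 + 0.282540 = 0.862714
The poppy-seed meal-present share is 0.941799·0.3 = 0.282540.
So P(poppy-seed meal | positive screen, actual drug use) = 0.282540/0.862714 ≈ 0.3275.

Pr[poppy-seed meal | positive screen, actual drug use] ≈ 0.3275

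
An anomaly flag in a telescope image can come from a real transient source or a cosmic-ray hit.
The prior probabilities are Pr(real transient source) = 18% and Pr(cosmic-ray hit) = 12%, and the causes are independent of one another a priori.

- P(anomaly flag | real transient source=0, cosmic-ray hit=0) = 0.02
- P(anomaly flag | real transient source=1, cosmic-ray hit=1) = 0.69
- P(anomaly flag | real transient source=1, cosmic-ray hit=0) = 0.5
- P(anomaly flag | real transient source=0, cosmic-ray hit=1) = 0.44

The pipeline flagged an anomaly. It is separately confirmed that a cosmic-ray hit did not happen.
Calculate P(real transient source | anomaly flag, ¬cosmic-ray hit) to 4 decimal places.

P(real transient source | anomaly flag, ¬cosmic-ray hit) ≈ 0.8459

P(anomaly flag | ¬cosmic-ray hit) = 0.02×0.82 + 0.5×0.18 = 0.016400 + 0.090000 = 0.106400
Restricting to configurations with real transient source present: 0.5×0.18 = 0.090000.
So P(real transient source | anomaly flag, ¬cosmic-ray hit) = 0.090000/0.106400 ≈ 0.8459.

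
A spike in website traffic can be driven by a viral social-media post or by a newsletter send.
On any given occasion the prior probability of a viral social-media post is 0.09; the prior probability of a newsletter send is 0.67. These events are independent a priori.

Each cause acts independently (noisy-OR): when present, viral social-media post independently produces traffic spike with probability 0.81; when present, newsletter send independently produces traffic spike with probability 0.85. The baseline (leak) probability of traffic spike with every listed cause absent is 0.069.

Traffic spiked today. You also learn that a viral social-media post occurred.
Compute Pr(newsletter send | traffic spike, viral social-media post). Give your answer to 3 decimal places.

Under noisy-OR, P(traffic spike | causes) = 1 − (1−0.069)·∏(1−qᵢ) over the active causes.
P(traffic spike | viral social-media post) = 0.82311×0.33 + 0.973467×0.67 = 0.271626 + 0.652223 = 0.923849
The newsletter send-present share is 0.973467×0.67 = 0.652223.
Hence the posterior is 0.652223/0.923849 ≈ 0.706.

Pr(newsletter send | traffic spike, viral social-media post) ≈ 0.706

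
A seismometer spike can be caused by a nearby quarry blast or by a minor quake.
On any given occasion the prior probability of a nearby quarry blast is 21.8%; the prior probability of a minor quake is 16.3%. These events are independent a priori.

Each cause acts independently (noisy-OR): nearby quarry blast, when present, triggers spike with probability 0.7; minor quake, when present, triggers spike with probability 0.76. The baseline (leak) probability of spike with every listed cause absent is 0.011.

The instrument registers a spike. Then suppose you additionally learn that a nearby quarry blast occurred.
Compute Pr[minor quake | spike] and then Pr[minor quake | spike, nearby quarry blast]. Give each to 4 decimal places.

Pr[minor quake | spike] ≈ 0.4900; Pr[minor quake | spike, nearby quarry blast] ≈ 0.2046

Under noisy-OR, P(spike | causes) = 1 − (1−0.011)·∏(1−qᵢ) over the active causes.
Weight on minor quake=true, given the evidence: 0.097211 + 0.033004 = 0.130215
The normalizing constant is 0.011·0.782·0.837 + 0.76264·0.782·0.163 + 0.7033·0.218·0.837 + 0.928792·0.218·0.163 = 0.265743
P(minor quake | spike) = 0.130215/0.265743 ≈ 0.4900

With the extra evidence:
Sum P(spike|·) weighted by the priors over both values of minor quake:
  P(spike | nearby quarry blast) = 0.7033·0.837 + 0.928792·0.163
        = 0.588662 + 0.151393 = 0.740055
The terms with minor quake present sum to 0.151393, so
  P(minor quake | spike, nearby quarry blast) = 0.151393 / 0.740055 ≈ 0.2046
Conditioning on nearby quarry blast lowers the posterior on minor quake: the classic explaining-away effect in a common-effect structure.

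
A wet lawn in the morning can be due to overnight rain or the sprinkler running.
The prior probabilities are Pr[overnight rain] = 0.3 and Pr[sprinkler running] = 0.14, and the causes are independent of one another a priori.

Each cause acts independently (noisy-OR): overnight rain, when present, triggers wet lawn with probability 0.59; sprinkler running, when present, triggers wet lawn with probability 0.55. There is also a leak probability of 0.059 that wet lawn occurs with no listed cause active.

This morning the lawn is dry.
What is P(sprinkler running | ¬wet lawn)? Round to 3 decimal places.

Under noisy-OR, P(wet lawn | causes) = 1 − (1−0.059)·∏(1−qᵢ) over the active causes.
P(¬wet lawn) = 0.941×0.7×0.86 + 0.42345×0.7×0.14 + 0.38581×0.3×0.86 + 0.173615×0.3×0.14 = 0.566482 + 0.041498 + 0.099539 + 0.007292 = 0.714811
Of this, 0.048790 comes from 0.041498 + 0.007292 (the sprinkler running=true cases).
Hence the posterior is 0.048790/0.714811 ≈ 0.068.

P(sprinkler running | ¬wet lawn) ≈ 0.068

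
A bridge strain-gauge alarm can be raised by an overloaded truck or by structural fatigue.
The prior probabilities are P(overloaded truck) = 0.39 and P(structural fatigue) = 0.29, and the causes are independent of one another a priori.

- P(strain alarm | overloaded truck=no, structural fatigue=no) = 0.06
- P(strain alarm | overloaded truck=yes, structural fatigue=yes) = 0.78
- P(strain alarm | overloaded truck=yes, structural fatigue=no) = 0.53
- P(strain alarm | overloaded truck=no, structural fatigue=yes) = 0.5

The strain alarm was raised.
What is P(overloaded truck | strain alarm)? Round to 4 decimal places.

P(overloaded truck | strain alarm) ≈ 0.6725

For the numerator, keep only overloaded truck=true terms: 0.146757 + 0.088218 = 0.234975
The normalizing constant is 0.06·0.61·0.71 + 0.5·0.61·0.29 + 0.53·0.39·0.71 + 0.78·0.39·0.29 = 0.349411
Posterior = 0.234975 / 0.349411 ≈ 0.6725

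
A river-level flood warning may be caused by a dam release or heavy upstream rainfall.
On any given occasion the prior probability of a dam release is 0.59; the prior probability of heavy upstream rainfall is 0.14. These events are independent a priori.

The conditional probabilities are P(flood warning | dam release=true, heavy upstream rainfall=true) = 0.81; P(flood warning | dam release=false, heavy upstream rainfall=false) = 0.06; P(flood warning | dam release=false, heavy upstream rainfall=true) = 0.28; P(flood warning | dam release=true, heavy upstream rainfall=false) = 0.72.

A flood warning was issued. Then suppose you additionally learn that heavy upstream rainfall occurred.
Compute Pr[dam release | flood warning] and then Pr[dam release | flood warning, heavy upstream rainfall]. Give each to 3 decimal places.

Weight on dam release=true, given the evidence: 0.365328 + 0.066906 = 0.432234
The normalizing constant is 0.06·0.41·0.86 + 0.28·0.41·0.14 + 0.72·0.59·0.86 + 0.81·0.59·0.14 = 0.469462
Posterior = 0.432234 / 0.469462 ≈ 0.921

With the extra evidence:
Weight on dam release=true, given the evidence: 0.81·0.59 = 0.477900
Denominator P(flood warning | heavy upstream rainfall): 0.28·0.41 + 0.81·0.59 = 0.592700
P(dam release | flood warning, heavy upstream rainfall) = 0.477900/0.592700 ≈ 0.806

Pr[dam release | flood warning] ≈ 0.921; Pr[dam release | flood warning, heavy upstream rainfall] ≈ 0.806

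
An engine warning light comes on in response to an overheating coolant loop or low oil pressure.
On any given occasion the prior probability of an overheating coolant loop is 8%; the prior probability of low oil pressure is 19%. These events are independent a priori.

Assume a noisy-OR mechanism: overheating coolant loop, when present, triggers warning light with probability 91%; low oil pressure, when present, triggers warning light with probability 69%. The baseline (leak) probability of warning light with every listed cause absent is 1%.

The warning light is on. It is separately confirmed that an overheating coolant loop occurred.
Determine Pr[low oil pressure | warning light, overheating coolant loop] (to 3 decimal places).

Pr[low oil pressure | warning light, overheating coolant loop] ≈ 0.200

Under noisy-OR, P(warning light | causes) = 1 − (1−0.01)·∏(1−qᵢ) over the active causes.
Weight on low oil pressure=true, given the evidence: 0.972379×0.19 = 0.184752
Denominator P(warning light | overheating coolant loop): 0.9109×0.81 + 0.972379×0.19 = 0.922581
P(low oil pressure | warning light, overheating coolant loop) = 0.184752/0.922581 ≈ 0.200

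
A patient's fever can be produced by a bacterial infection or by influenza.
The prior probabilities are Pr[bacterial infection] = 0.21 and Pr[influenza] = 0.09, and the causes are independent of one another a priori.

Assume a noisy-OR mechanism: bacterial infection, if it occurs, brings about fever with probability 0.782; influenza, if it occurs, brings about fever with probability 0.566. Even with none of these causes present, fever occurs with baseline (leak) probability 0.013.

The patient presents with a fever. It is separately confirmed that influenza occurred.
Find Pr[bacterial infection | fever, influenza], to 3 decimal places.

Under noisy-OR, P(fever | causes) = 1 − (1−0.013)·∏(1−qᵢ) over the active causes.
For the numerator, keep only bacterial infection=true terms: 0.906618×0.21 = 0.190390
Normalizer over all consistent configurations: 0.571642×0.79 + 0.906618×0.21 = 0.641987
P(bacterial infection | fever, influenza) = 0.190390/0.641987 ≈ 0.297

Pr[bacterial infection | fever, influenza] ≈ 0.297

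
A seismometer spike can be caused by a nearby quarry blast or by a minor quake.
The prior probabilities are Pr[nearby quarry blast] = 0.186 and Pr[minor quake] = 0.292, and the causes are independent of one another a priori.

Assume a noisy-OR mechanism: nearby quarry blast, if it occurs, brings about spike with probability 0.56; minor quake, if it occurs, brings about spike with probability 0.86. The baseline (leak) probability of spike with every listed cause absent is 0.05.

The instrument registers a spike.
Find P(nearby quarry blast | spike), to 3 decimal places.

P(nearby quarry blast | spike) ≈ 0.352

Under noisy-OR, P(spike | causes) = 1 − (1−0.05)·∏(1−qᵢ) over the active causes.
Enumerate the 4 (nearby quarry blast, minor quake) configurations and weight by the priors:
  P(spike) = 0.05×0.814×0.708 + 0.867×0.814×0.292 + 0.582×0.186×0.708 + 0.94148×0.186×0.292
        = 0.028816 + 0.206075 + 0.076642 + 0.051134 = 0.362667
The terms with nearby quarry blast present sum to 0.127776, so
  P(nearby quarry blast | spike) = 0.127776 / 0.362667 ≈ 0.352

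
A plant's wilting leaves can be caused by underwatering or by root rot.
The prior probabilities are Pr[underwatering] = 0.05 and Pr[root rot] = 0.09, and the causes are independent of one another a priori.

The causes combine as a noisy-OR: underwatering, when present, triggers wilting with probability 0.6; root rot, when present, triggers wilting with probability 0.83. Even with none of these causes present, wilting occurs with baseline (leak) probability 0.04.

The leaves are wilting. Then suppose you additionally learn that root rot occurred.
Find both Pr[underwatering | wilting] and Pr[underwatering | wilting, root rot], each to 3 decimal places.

Pr[underwatering | wilting] ≈ 0.233; Pr[underwatering | wilting, root rot] ≈ 0.056

Under noisy-OR, P(wilting | causes) = 1 − (1−0.04)·∏(1−qᵢ) over the active causes.
Sum P(wilting|·) weighted by the priors over the 4 (underwatering, root rot) configurations:
  P(wilting) = 0.04*0.95*0.91 + 0.8368*0.95*0.09 + 0.616*0.05*0.91 + 0.93472*0.05*0.09
        = 0.034580 + 0.071546 + 0.028028 + 0.004206 = 0.138360
Configurations with underwatering contribute 0.032234, so
  P(underwatering | wilting) = 0.032234 / 0.138360 ≈ 0.233

Now condition on the additional information:
Weight on underwatering=true, given the evidence: 0.93472·0.05 = 0.046736
Denominator P(wilting | root rot): 0.8368·0.95 + 0.93472·0.05 = 0.841696
P(underwatering | wilting, root rot) = 0.046736/0.841696 ≈ 0.056
This is intercausal reasoning (explaining away): once root rot accounts for the wilting, underwatering becomes less likely.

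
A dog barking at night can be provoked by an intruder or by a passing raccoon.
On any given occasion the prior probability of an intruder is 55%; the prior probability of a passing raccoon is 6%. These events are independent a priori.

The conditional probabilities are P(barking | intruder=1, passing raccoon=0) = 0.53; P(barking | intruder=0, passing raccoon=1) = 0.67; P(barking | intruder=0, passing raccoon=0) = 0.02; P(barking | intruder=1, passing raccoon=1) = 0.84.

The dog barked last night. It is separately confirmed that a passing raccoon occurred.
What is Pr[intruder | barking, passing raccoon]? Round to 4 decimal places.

Sum P(barking|·) weighted by the priors over both values of intruder:
  P(barking | passing raccoon) = 0.67·0.45 + 0.84·0.55
        = 0.301500 + 0.462000 = 0.763500
Configurations with intruder contribute 0.462000, so
  P(intruder | barking, passing raccoon) = 0.462000 / 0.763500 ≈ 0.6051

Pr[intruder | barking, passing raccoon] ≈ 0.6051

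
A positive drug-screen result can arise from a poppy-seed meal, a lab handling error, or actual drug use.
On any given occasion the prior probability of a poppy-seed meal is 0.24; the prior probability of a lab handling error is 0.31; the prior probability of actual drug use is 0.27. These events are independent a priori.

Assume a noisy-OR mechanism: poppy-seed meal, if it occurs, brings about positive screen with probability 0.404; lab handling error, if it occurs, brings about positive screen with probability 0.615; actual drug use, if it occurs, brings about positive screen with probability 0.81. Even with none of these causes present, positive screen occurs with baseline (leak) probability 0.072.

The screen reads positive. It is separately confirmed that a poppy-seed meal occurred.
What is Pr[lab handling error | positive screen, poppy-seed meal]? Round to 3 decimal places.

Under noisy-OR, P(positive screen | causes) = 1 − (1−0.072)·∏(1−qᵢ) over the active causes.
By total probability over the 4 (lab handling error, actual drug use) configurations:
  P(positive screen | poppy-seed meal) = 0.446912*0.69*0.73 + 0.894913*0.69*0.27 + 0.787061*0.31*0.73 + 0.959542*0.31*0.27
        = 0.225110 + 0.166722 + 0.178112 + 0.080314 = 0.650258
The terms with lab handling error present sum to 0.258426, so
  P(lab handling error | positive screen, poppy-seed meal) = 0.258426 / 0.650258 ≈ 0.397

Pr[lab handling error | positive screen, poppy-seed meal] ≈ 0.397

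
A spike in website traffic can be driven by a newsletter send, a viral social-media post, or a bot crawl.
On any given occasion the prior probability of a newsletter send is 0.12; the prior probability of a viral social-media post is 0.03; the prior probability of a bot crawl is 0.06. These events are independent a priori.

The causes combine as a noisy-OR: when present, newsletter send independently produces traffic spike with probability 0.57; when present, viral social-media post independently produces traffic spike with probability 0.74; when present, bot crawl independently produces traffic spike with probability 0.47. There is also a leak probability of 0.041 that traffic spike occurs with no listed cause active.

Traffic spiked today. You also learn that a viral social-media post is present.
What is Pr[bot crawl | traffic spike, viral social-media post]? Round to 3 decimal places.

Pr[bot crawl | traffic spike, viral social-media post] ≈ 0.068

Under noisy-OR, P(traffic spike | causes) = 1 − (1−0.041)·∏(1−qᵢ) over the active causes.
P(traffic spike | viral social-media post) = 0.75066*0.88*0.94 + 0.86785*0.88*0.06 + 0.892784*0.12*0.94 + 0.943175*0.12*0.06 = 0.620946 + 0.045822 + 0.100706 + 0.006791 = 0.774265
The bot crawl-present share is 0.045822 + 0.006791 = 0.052613.
So P(bot crawl | traffic spike, viral social-media post) = 0.052613/0.774265 ≈ 0.068.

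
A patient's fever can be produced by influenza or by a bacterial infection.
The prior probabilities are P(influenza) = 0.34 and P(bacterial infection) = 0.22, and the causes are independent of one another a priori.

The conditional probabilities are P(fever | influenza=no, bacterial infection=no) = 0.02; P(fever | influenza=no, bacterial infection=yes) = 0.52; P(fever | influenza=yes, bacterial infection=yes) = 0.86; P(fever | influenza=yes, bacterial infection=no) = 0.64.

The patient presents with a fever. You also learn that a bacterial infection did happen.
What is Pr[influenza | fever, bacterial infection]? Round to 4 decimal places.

Pr[influenza | fever, bacterial infection] ≈ 0.4600

P(fever | bacterial infection) = 0.52*0.66 + 0.86*0.34 = 0.343200 + 0.292400 = 0.635600
Restricting to configurations with influenza present: 0.86*0.34 = 0.292400.
So P(influenza | fever, bacterial infection) = 0.292400/0.635600 ≈ 0.4600.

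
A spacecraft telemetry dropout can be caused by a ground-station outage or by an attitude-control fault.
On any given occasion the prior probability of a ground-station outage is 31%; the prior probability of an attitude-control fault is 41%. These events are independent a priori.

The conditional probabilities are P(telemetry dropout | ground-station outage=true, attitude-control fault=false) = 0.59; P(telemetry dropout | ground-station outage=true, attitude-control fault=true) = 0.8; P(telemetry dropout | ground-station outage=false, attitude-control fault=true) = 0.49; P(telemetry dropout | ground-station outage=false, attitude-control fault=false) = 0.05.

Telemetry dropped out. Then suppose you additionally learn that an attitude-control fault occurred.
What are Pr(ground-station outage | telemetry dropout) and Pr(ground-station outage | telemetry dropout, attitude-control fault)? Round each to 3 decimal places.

Pr(ground-station outage | telemetry dropout) ≈ 0.569; Pr(ground-station outage | telemetry dropout, attitude-control fault) ≈ 0.423

Enumerate the 4 (ground-station outage, attitude-control fault) configurations and weight by the priors:
  P(telemetry dropout) = 0.05·0.69·0.59 + 0.49·0.69·0.41 + 0.59·0.31·0.59 + 0.8·0.31·0.41
        = 0.020355 + 0.138621 + 0.107911 + 0.101680 = 0.368567
Keeping only the ground-station outage-present terms gives 0.209591, so
  P(ground-station outage | telemetry dropout) = 0.209591 / 0.368567 ≈ 0.569

With the extra evidence:
For the numerator, keep only ground-station outage=true terms: 0.8·0.31 = 0.248000
Normalizer over all consistent configurations: 0.49·0.69 + 0.8·0.31 = 0.586100
Posterior = 0.248000 / 0.586100 ≈ 0.423
Conditioning on attitude-control fault lowers the posterior on ground-station outage: the classic explaining-away effect in a common-effect structure.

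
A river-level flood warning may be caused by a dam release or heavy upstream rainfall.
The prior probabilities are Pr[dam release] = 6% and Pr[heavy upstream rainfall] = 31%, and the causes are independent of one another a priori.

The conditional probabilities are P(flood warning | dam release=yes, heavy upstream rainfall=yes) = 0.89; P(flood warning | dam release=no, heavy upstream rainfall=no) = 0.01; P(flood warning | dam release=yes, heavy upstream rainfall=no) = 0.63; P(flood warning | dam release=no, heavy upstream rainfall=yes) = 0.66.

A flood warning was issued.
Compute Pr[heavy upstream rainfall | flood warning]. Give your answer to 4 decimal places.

Pr[heavy upstream rainfall | flood warning] ≈ 0.8651

For the numerator, keep only heavy upstream rainfall=true terms: 0.192324 + 0.016554 = 0.208878
The normalizing constant is 0.01·0.94·0.69 + 0.66·0.94·0.31 + 0.63·0.06·0.69 + 0.89·0.06·0.31 = 0.241446
Posterior = 0.208878 / 0.241446 ≈ 0.8651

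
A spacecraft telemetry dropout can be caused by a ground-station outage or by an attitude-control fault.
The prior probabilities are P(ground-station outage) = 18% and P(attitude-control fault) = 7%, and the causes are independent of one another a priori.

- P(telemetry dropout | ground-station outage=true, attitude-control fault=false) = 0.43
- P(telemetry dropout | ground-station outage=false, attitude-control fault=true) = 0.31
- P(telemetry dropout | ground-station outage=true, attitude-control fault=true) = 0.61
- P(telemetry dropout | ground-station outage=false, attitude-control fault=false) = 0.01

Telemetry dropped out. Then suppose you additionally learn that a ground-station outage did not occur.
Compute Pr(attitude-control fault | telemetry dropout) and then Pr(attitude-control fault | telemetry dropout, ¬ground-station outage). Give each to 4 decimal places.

Pr(attitude-control fault | telemetry dropout) ≈ 0.2425; Pr(attitude-control fault | telemetry dropout, ¬ground-station outage) ≈ 0.7000

P(telemetry dropout) = 0.01×0.82×0.93 + 0.31×0.82×0.07 + 0.43×0.18×0.93 + 0.61×0.18×0.07 = 0.007626 + 0.017794 + 0.071982 + 0.007686 = 0.105088
Restricting to configurations with attitude-control fault present: 0.017794 + 0.007686 = 0.025480.
So P(attitude-control fault | telemetry dropout) = 0.025480/0.105088 ≈ 0.2425.

With the extra evidence:
P(telemetry dropout | ¬ground-station outage) = 0.01×0.93 + 0.31×0.07 = 0.009300 + 0.021700 = 0.031000
Of this, 0.021700 comes from 0.31×0.07 (the attitude-control fault=true cases).
So P(attitude-control fault | telemetry dropout, ¬ground-station outage) = 0.021700/0.031000 ≈ 0.7000.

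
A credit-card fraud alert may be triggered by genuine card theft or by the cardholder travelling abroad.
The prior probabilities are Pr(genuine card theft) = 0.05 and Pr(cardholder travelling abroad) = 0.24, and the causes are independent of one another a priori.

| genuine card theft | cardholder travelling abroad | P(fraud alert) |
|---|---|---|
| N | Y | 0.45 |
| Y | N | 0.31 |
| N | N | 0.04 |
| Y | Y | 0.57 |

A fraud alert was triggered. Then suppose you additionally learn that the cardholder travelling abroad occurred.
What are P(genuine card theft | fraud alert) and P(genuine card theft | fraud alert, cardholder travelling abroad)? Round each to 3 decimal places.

P(genuine card theft | fraud alert) ≈ 0.124; P(genuine card theft | fraud alert, cardholder travelling abroad) ≈ 0.062

Sum P(fraud alert|·) weighted by the priors over the 4 (genuine card theft, cardholder travelling abroad) configurations:
  P(fraud alert) = 0.04*0.95*0.76 + 0.45*0.95*0.24 + 0.31*0.05*0.76 + 0.57*0.05*0.24
        = 0.028880 + 0.102600 + 0.011780 + 0.006840 = 0.150100
Configurations with genuine card theft contribute 0.018620, so
  P(genuine card theft | fraud alert) = 0.018620 / 0.150100 ≈ 0.124

Now also conditioning on cardholder travelling abroad=true:
Sum P(fraud alert|·) weighted by the priors over both values of genuine card theft:
  P(fraud alert | cardholder travelling abroad) = 0.45·0.95 + 0.57·0.05
        = 0.427500 + 0.028500 = 0.456000
Configurations with genuine card theft contribute 0.028500, so
  P(genuine card theft | fraud alert, cardholder travelling abroad) = 0.028500 / 0.456000 ≈ 0.062
The drop from 0.124 to 0.062 is the explaining-away (discounting) effect.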